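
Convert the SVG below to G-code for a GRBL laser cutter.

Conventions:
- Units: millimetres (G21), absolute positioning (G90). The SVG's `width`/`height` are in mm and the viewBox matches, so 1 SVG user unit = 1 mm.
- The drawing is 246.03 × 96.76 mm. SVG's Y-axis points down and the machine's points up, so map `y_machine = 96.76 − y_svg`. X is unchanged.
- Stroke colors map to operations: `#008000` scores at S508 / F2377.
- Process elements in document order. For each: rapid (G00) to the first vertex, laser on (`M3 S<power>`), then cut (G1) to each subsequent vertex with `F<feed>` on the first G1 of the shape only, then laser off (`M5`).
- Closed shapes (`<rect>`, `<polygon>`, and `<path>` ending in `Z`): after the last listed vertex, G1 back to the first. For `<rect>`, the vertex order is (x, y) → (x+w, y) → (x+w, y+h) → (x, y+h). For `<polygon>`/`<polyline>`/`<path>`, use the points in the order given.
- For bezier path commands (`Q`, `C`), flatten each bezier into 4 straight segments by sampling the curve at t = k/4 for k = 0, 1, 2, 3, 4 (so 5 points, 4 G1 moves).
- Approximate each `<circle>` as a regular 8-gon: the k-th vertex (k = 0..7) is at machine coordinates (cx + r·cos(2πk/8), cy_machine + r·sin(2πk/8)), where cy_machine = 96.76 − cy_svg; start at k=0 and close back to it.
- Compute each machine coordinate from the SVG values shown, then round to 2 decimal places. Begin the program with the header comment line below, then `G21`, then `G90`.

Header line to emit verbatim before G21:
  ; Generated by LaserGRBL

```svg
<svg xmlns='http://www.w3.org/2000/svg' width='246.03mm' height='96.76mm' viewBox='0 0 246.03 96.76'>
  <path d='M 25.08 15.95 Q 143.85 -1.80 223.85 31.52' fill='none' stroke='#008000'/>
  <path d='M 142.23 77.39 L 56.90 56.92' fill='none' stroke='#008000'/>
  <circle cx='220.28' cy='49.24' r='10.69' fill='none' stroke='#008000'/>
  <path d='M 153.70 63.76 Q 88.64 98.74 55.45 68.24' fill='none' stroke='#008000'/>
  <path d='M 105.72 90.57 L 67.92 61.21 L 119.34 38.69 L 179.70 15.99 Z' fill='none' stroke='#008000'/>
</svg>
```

Since the viewBox matches the mm dimensions, user units are millimetres directly. The only transform is the Y-flip y_m = 96.76 − y_svg.

Shape 1 is a quadratic bezier drawn with `<path>`. Its stroke #008000 means score at S508, F2377. After flipping Y the toolpath is (25.08,80.81) → (82.04,86.49) → (134.16,85.79) → (181.43,78.71) → (223.85,65.24).

Shape 2 is a line segment drawn with `<path>`. Its stroke #008000 means score at S508, F2377. After flipping Y the toolpath is (142.23,19.37) → (56.90,39.84).

Shape 3 is a circle drawn with `<circle>`. Its stroke #008000 means score at S508, F2377. After flipping Y the toolpath is (230.97,47.52) → (227.84,55.08) → (220.28,58.21) → (212.72,55.08) → (209.59,47.52) → (212.72,39.96) → (220.28,36.83) → (227.84,39.96) → (230.97,47.52), returning to the start.

Shape 4 is a quadratic bezier drawn with `<path>`. Its stroke #008000 means score at S508, F2377. After flipping Y the toolpath is (153.70,33.00) → (123.16,19.60) → (96.61,14.39) → (74.04,17.36) → (55.45,28.52).

Shape 5 is a closed polygon drawn with `<path>`. Its stroke #008000 means score at S508, F2377. After flipping Y the toolpath is (105.72,6.19) → (67.92,35.55) → (119.34,58.07) → (179.70,80.77) → (105.72,6.19), returning to the start.

; Generated by LaserGRBL
G21
G90
G00 X25.08 Y80.81
M3 S508
G1 X82.04 Y86.49 F2377
G1 X134.16 Y85.79
G1 X181.43 Y78.71
G1 X223.85 Y65.24
M5
G00 X142.23 Y19.37
M3 S508
G1 X56.90 Y39.84 F2377
M5
G00 X230.97 Y47.52
M3 S508
G1 X227.84 Y55.08 F2377
G1 X220.28 Y58.21
G1 X212.72 Y55.08
G1 X209.59 Y47.52
G1 X212.72 Y39.96
G1 X220.28 Y36.83
G1 X227.84 Y39.96
G1 X230.97 Y47.52
M5
G00 X153.70 Y33.00
M3 S508
G1 X123.16 Y19.60 F2377
G1 X96.61 Y14.39
G1 X74.04 Y17.36
G1 X55.45 Y28.52
M5
G00 X105.72 Y6.19
M3 S508
G1 X67.92 Y35.55 F2377
G1 X119.34 Y58.07
G1 X179.70 Y80.77
G1 X105.72 Y6.19
M5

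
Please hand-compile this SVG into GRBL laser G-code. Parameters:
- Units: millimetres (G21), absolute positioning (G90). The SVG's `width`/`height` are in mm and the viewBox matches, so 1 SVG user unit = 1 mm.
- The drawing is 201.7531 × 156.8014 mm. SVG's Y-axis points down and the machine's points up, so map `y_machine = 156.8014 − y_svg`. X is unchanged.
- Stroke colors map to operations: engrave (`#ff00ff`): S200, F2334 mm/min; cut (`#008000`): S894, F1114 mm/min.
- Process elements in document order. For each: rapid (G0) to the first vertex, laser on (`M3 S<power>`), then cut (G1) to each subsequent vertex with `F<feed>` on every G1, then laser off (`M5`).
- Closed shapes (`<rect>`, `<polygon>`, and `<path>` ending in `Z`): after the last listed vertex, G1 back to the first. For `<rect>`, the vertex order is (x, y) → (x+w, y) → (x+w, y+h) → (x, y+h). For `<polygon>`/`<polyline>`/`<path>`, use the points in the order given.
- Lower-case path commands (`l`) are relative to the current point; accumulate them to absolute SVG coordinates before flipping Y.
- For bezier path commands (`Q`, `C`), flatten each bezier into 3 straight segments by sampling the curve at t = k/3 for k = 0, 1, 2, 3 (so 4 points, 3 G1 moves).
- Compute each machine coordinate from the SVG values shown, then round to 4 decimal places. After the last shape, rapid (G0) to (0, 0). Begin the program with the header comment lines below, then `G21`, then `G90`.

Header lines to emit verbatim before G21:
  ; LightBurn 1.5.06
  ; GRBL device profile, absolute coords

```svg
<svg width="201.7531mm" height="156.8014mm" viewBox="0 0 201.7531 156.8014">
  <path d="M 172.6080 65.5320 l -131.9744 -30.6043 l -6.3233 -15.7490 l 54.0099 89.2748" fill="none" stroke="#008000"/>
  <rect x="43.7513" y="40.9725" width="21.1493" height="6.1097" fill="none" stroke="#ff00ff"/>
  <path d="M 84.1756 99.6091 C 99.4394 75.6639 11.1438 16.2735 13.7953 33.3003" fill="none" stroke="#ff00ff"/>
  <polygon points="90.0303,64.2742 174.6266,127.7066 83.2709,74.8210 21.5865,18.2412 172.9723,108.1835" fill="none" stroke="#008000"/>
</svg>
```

Since the viewBox matches the mm dimensions, user units are millimetres directly. The only transform is the Y-flip y_m = 156.8014 − y_svg.

Shape 1 is a open polyline drawn with `<path>`. Its stroke #008000 means cut at S894, F1114. After flipping Y the toolpath is (172.6080,91.2694) → (40.6336,121.8737) → (34.3103,137.6227) → (88.3202,48.3479).

Shape 2 is a rectangle drawn with `<rect>`. Its stroke #ff00ff means engrave at S200, F2334. After flipping Y the toolpath is (43.7513,115.8289) → (64.9006,115.8289) → (64.9006,109.7192) → (43.7513,109.7192) → (43.7513,115.8289), returning to the start.

Shape 3 is a cubic bezier drawn with `<path>`. Its stroke #ff00ff means engrave at S200, F2334. After flipping Y the toolpath is (84.1756,57.1923) → (72.1235,88.8095) → (34.2556,119.1986) → (13.7953,123.5011).

Shape 4 is a closed polygon drawn with `<polygon>`. Its stroke #008000 means cut at S894, F1114. After flipping Y the toolpath is (90.0303,92.5272) → (174.6266,29.0948) → (83.2709,81.9804) → (21.5865,138.5602) → (172.9723,48.6179) → (90.0303,92.5272), returning to the start.

; LightBurn 1.5.06
; GRBL device profile, absolute coords
G21
G90
G0 X172.6080 Y91.2694
M3 S894
G1 X40.6336 Y121.8737 F1114
G1 X34.3103 Y137.6227 F1114
G1 X88.3202 Y48.3479 F1114
M5
G0 X43.7513 Y115.8289
M3 S200
G1 X64.9006 Y115.8289 F2334
G1 X64.9006 Y109.7192 F2334
G1 X43.7513 Y109.7192 F2334
G1 X43.7513 Y115.8289 F2334
M5
G0 X84.1756 Y57.1923
M3 S200
G1 X72.1235 Y88.8095 F2334
G1 X34.2556 Y119.1986 F2334
G1 X13.7953 Y123.5011 F2334
M5
G0 X90.0303 Y92.5272
M3 S894
G1 X174.6266 Y29.0948 F1114
G1 X83.2709 Y81.9804 F1114
G1 X21.5865 Y138.5602 F1114
G1 X172.9723 Y48.6179 F1114
G1 X90.0303 Y92.5272 F1114
M5
G0 X0.0000 Y0.0000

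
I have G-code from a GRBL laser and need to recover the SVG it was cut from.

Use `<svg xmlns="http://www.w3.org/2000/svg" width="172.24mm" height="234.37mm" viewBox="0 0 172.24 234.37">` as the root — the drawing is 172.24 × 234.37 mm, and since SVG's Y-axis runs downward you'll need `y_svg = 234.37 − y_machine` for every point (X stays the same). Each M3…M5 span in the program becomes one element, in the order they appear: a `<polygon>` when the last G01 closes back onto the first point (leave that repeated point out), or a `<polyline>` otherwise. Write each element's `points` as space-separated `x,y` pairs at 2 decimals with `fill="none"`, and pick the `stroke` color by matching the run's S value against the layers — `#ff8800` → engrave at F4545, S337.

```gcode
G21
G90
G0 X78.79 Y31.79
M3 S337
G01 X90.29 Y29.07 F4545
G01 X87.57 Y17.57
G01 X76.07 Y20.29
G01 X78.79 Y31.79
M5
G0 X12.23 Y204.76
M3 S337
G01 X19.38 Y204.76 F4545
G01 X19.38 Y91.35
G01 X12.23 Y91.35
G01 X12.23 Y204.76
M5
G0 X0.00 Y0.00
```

<svg xmlns="http://www.w3.org/2000/svg" width="172.24mm" height="234.37mm" viewBox="0 0 172.24 234.37">
  <polygon points="78.79,202.58 90.29,205.30 87.57,216.80 76.07,214.08" fill="none" stroke="#ff8800"/>
  <polygon points="12.23,29.61 19.38,29.61 19.38,143.02 12.23,143.02" fill="none" stroke="#ff8800"/>
</svg>

Each laser-on run becomes one SVG element. Flip Y back into SVG space with y_svg = 234.37 − y_machine. Every run uses S337, so all elements get stroke `#ff8800` (engrave).

Run 1: The run returns to its start, so emit a `<polygon>` with points (Y-flipped): 78.79,202.58 90.29,205.30 87.57,216.80 76.07,214.08.

Run 2: The run returns to its start, so emit a `<polygon>` with points (Y-flipped): 12.23,29.61 19.38,29.61 19.38,143.02 12.23,143.02.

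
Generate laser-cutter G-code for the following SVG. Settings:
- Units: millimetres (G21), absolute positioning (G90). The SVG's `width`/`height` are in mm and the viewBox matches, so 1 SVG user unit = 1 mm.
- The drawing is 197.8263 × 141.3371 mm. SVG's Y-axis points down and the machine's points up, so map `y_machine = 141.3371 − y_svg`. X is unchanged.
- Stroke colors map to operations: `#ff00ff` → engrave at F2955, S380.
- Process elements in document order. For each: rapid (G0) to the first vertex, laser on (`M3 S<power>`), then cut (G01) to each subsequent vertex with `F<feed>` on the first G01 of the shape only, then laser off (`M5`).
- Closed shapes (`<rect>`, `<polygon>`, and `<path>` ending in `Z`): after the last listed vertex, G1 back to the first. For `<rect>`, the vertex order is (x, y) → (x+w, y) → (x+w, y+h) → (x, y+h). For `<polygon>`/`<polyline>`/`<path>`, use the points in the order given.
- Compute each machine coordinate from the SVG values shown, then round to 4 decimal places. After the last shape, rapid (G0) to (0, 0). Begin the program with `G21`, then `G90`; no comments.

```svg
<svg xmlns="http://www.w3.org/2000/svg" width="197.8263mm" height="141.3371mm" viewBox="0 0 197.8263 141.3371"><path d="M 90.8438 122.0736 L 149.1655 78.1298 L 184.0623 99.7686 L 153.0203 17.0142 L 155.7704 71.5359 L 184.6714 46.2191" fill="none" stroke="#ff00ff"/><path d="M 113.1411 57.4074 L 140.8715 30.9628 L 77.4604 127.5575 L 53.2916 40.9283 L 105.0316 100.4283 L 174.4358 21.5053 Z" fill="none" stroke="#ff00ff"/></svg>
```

Since the viewBox matches the mm dimensions, user units are millimetres directly. The only transform is the Y-flip y_m = 141.3371 − y_svg.

Shape 1 is a open polyline drawn with `<path>`. Its stroke #ff00ff means engrave at S380, F2955. After flipping Y the toolpath is (90.8438,19.2635) → (149.1655,63.2073) → (184.0623,41.5685) → (153.0203,124.3229) → (155.7704,69.8012) → (184.6714,95.1180).

Shape 2 is a closed polygon drawn with `<path>`. Its stroke #ff00ff means engrave at S380, F2955. After flipping Y the toolpath is (113.1411,83.9297) → (140.8715,110.3743) → (77.4604,13.7796) → (53.2916,100.4088) → (105.0316,40.9088) → (174.4358,119.8318) → (113.1411,83.9297), returning to the start.

G21
G90
G0 X90.8438 Y19.2635
M3 S380
G01 X149.1655 Y63.2073 F2955
G01 X184.0623 Y41.5685
G01 X153.0203 Y124.3229
G01 X155.7704 Y69.8012
G01 X184.6714 Y95.1180
M5
G0 X113.1411 Y83.9297
M3 S380
G01 X140.8715 Y110.3743 F2955
G01 X77.4604 Y13.7796
G01 X53.2916 Y100.4088
G01 X105.0316 Y40.9088
G01 X174.4358 Y119.8318
G01 X113.1411 Y83.9297
M5
G0 X0.0000 Y0.0000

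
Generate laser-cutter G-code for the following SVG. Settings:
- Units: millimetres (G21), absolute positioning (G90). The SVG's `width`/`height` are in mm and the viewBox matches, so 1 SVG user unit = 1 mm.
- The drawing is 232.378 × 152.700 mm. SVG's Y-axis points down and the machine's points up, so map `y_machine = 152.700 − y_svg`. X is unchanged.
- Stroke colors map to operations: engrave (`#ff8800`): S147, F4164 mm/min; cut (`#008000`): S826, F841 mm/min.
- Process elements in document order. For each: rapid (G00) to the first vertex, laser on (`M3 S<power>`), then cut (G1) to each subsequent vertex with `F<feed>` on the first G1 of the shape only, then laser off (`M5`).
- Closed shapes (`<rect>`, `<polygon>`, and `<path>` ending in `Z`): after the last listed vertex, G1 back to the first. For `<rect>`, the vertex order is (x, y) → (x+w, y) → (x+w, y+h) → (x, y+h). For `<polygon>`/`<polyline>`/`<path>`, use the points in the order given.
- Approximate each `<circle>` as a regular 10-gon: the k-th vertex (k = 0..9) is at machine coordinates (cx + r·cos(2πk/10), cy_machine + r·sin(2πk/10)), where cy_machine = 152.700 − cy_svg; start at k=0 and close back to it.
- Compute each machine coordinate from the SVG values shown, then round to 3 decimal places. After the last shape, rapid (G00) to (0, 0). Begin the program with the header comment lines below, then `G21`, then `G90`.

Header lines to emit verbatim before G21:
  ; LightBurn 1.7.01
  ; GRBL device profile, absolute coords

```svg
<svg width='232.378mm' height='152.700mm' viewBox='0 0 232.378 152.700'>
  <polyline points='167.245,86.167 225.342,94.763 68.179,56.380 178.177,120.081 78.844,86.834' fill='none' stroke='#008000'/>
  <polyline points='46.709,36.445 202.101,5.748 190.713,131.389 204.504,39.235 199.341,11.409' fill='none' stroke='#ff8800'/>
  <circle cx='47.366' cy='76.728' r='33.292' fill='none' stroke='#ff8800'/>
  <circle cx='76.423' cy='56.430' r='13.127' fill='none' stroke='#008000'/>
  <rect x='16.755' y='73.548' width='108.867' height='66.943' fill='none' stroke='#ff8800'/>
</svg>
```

; LightBurn 1.7.01
; GRBL device profile, absolute coords
G21
G90
G00 X167.245 Y66.533
M3 S826
G1 X225.342 Y57.937 F841
G1 X68.179 Y96.320
G1 X178.177 Y32.619
G1 X78.844 Y65.866
M5
G00 X46.709 Y116.255
M3 S147
G1 X202.101 Y146.952 F4164
G1 X190.713 Y21.311
G1 X204.504 Y113.465
G1 X199.341 Y141.291
M5
G00 X80.658 Y75.972
M3 S147
G1 X74.300 Y95.541 F4164
G1 X57.654 Y107.635
G1 X37.078 Y107.635
G1 X20.432 Y95.541
G1 X14.074 Y75.972
G1 X20.432 Y56.403
G1 X37.078 Y44.309
G1 X57.654 Y44.309
G1 X74.300 Y56.403
G1 X80.658 Y75.972
M5
G00 X89.550 Y96.270
M3 S826
G1 X87.043 Y103.986 F841
G1 X80.479 Y108.755
G1 X72.367 Y108.755
G1 X65.803 Y103.986
G1 X63.296 Y96.270
G1 X65.803 Y88.554
G1 X72.367 Y83.785
G1 X80.479 Y83.785
G1 X87.043 Y88.554
G1 X89.550 Y96.270
M5
G00 X16.755 Y79.152
M3 S147
G1 X125.622 Y79.152 F4164
G1 X125.622 Y12.209
G1 X16.755 Y12.209
G1 X16.755 Y79.152
M5
G00 X0.000 Y0.000

viewBox `0 0 232.378 152.700` with mm width/height → 1 unit = 1 mm. Flip: y_m = 152.700 − y_svg.

**Shape 1** — `<polyline>` open polyline, stroke `#008000` → cut (S826, F841). Machine vertices: (167.245,66.533) → (225.342,57.937) → (68.179,96.320) → (178.177,32.619) → (78.844,65.866). Open path.

**Shape 2** — `<polyline>` open polyline, stroke `#ff8800` → engrave (S147, F4164). Machine vertices: (46.709,116.255) → (202.101,146.952) → (190.713,21.311) → (204.504,113.465) → (199.341,141.291). Open path.

**Shape 3** — `<circle>` circle, stroke `#ff8800` → engrave (S147, F4164). Machine vertices: (80.658,75.972) → (74.300,95.541) → (57.654,107.635) → (37.078,107.635) → (20.432,95.541) → (14.074,75.972) → (20.432,56.403) → (37.078,44.309) → (57.654,44.309) → (74.300,56.403) → (80.658,75.972). Closed: final G1 returns to the first vertex.

**Shape 4** — `<circle>` circle, stroke `#008000` → cut (S826, F841). Machine vertices: (89.550,96.270) → (87.043,103.986) → (80.479,108.755) → (72.367,108.755) → (65.803,103.986) → (63.296,96.270) → (65.803,88.554) → (72.367,83.785) → (80.479,83.785) → (87.043,88.554) → (89.550,96.270). Closed: final G1 returns to the first vertex.

**Shape 5** — `<rect>` rectangle, stroke `#ff8800` → engrave (S147, F4164). Machine vertices: (16.755,79.152) → (125.622,79.152) → (125.622,12.209) → (16.755,12.209) → (16.755,79.152). Closed: final G1 returns to the first vertex.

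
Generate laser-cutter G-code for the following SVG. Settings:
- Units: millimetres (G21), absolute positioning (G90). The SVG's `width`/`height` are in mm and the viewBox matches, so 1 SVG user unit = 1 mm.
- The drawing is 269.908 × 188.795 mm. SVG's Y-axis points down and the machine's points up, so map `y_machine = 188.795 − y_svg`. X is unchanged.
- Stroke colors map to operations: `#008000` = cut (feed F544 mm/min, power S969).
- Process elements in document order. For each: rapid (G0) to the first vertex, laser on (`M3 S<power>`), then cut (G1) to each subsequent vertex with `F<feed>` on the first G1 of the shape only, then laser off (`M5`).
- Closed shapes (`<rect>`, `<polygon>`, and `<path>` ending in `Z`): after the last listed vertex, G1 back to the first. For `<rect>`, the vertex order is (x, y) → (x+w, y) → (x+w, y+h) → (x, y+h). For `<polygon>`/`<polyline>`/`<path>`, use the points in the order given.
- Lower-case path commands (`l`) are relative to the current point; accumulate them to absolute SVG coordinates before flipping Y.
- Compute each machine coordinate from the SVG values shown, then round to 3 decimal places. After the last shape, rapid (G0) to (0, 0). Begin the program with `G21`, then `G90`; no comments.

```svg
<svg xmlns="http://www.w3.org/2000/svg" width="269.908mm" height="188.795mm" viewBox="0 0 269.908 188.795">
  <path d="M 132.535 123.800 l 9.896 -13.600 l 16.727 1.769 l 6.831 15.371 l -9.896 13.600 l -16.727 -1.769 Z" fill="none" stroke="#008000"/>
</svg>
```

G21
G90
G0 X132.535 Y64.995
M3 S969
G1 X142.431 Y78.595 F544
G1 X159.158 Y76.826
G1 X165.989 Y61.455
G1 X156.093 Y47.855
G1 X139.366 Y49.624
G1 X132.535 Y64.995
M5
G0 X0.000 Y0.000

Since the viewBox matches the mm dimensions, user units are millimetres directly. The only transform is the Y-flip y_m = 188.795 − y_svg.

Shape 1 is a regular polygon drawn with `<path>`. Its stroke #008000 means cut at S969, F544. After flipping Y the toolpath is (132.535,64.995) → (142.431,78.595) → (159.158,76.826) → (165.989,61.455) → (156.093,47.855) → (139.366,49.624) → (132.535,64.995), returning to the start.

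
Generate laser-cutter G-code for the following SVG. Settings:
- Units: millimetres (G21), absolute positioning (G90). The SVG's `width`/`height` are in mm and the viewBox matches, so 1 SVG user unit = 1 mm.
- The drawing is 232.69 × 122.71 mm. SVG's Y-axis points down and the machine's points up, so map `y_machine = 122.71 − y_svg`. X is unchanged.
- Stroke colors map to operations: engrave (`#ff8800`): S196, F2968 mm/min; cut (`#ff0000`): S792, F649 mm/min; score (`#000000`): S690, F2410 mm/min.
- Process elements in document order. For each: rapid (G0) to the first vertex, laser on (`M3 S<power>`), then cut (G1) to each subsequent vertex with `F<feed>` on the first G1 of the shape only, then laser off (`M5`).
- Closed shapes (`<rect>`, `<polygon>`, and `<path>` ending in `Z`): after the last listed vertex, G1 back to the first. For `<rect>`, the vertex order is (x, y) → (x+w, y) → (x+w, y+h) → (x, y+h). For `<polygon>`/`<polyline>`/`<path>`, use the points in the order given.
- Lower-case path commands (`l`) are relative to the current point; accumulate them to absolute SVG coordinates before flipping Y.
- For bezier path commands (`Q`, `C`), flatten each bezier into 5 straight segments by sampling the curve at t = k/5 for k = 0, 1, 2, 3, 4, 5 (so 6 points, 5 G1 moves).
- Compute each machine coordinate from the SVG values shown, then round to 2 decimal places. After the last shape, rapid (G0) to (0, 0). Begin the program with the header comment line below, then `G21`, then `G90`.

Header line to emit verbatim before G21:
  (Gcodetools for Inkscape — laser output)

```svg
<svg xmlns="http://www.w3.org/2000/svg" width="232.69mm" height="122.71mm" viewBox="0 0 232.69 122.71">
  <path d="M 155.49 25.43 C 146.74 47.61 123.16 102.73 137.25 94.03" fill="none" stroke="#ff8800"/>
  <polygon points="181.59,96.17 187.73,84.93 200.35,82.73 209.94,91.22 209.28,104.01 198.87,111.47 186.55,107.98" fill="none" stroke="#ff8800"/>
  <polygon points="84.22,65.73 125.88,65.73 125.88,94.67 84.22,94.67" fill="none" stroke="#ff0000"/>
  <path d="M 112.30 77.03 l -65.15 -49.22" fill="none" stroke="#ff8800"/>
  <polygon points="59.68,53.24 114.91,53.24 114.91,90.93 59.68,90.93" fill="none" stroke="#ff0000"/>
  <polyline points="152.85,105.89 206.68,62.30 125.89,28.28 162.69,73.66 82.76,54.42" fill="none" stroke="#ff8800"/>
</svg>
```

viewBox `0 0 232.69 122.71` with mm width/height → 1 unit = 1 mm. Flip: y_m = 122.71 − y_svg.

**Shape 1** — `<path>` cubic bezier, stroke `#ff8800` → engrave (S196, F2968). Control points (SVG): P0=(155.49,25.43), P1=(146.74,47.61), P2=(123.16,102.73), P3=(137.25,94.03); sampled at t=k/5. Machine vertices: (155.49,97.28) → (148.88,80.79) → (141.23,61.05) → (135.06,42.68) → (132.90,30.34) → (137.25,28.68). Open path.

**Shape 2** — `<polygon>` regular polygon, stroke `#ff8800` → engrave (S196, F2968). Machine vertices: (181.59,26.54) → (187.73,37.78) → (200.35,39.98) → (209.94,31.49) → (209.28,18.70) → (198.87,11.24) → (186.55,14.73) → (181.59,26.54). Closed: final G1 returns to the first vertex.

**Shape 3** — `<polygon>` rectangle, stroke `#ff0000` → cut (S792, F649). Machine vertices: (84.22,56.98) → (125.88,56.98) → (125.88,28.04) → (84.22,28.04) → (84.22,56.98). Closed: final G1 returns to the first vertex.

**Shape 4** — `<path>` line segment, stroke `#ff8800` → engrave (S196, F2968). Machine vertices: (112.30,45.68) → (47.15,94.90). Open path.

**Shape 5** — `<polygon>` rectangle, stroke `#ff0000` → cut (S792, F649). Machine vertices: (59.68,69.47) → (114.91,69.47) → (114.91,31.78) → (59.68,31.78) → (59.68,69.47). Closed: final G1 returns to the first vertex.

**Shape 6** — `<polyline>` open polyline, stroke `#ff8800` → engrave (S196, F2968). Machine vertices: (152.85,16.82) → (206.68,60.41) → (125.89,94.43) → (162.69,49.05) → (82.76,68.29). Open path.

(Gcodetools for Inkscape — laser output)
G21
G90
G0 X155.49 Y97.28
M3 S196
G1 X148.88 Y80.79 F2968
G1 X141.23 Y61.05
G1 X135.06 Y42.68
G1 X132.90 Y30.34
G1 X137.25 Y28.68
M5
G0 X181.59 Y26.54
M3 S196
G1 X187.73 Y37.78 F2968
G1 X200.35 Y39.98
G1 X209.94 Y31.49
G1 X209.28 Y18.70
G1 X198.87 Y11.24
G1 X186.55 Y14.73
G1 X181.59 Y26.54
M5
G0 X84.22 Y56.98
M3 S792
G1 X125.88 Y56.98 F649
G1 X125.88 Y28.04
G1 X84.22 Y28.04
G1 X84.22 Y56.98
M5
G0 X112.30 Y45.68
M3 S196
G1 X47.15 Y94.90 F2968
M5
G0 X59.68 Y69.47
M3 S792
G1 X114.91 Y69.47 F649
G1 X114.91 Y31.78
G1 X59.68 Y31.78
G1 X59.68 Y69.47
M5
G0 X152.85 Y16.82
M3 S196
G1 X206.68 Y60.41 F2968
G1 X125.89 Y94.43
G1 X162.69 Y49.05
G1 X82.76 Y68.29
M5
G0 X0.00 Y0.00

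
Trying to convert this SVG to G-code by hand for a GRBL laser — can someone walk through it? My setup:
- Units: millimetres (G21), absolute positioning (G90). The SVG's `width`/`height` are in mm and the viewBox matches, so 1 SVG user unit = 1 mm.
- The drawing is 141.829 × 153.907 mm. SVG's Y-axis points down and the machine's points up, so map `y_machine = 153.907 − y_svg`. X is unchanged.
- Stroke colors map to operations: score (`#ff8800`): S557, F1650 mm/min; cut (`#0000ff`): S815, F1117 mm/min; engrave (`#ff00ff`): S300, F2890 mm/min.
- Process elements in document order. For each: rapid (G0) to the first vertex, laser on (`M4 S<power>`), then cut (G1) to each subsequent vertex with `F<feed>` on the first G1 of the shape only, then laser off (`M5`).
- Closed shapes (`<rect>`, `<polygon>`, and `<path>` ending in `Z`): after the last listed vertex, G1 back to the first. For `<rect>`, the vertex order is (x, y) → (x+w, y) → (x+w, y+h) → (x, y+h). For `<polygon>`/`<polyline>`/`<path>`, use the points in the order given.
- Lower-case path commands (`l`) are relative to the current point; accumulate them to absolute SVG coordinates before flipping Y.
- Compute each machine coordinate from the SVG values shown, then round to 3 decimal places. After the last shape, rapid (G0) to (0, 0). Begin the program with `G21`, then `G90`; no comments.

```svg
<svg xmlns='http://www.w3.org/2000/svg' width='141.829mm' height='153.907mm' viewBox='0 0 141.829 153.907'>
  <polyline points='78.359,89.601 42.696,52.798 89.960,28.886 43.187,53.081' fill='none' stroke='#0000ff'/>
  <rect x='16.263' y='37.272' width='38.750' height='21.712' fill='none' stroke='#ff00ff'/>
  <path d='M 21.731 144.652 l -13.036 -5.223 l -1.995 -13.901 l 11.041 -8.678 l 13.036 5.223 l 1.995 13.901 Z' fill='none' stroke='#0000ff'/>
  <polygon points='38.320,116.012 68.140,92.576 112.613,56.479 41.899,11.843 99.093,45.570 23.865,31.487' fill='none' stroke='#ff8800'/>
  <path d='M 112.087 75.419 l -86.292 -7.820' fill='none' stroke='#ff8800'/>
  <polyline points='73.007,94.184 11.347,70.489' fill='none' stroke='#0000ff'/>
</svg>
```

G21
G90
G0 X78.359 Y64.306
M4 S815
G1 X42.696 Y101.109 F1117
G1 X89.960 Y125.021
G1 X43.187 Y100.826
M5
G0 X16.263 Y116.635
M4 S300
G1 X55.013 Y116.635 F2890
G1 X55.013 Y94.923
G1 X16.263 Y94.923
G1 X16.263 Y116.635
M5
G0 X21.731 Y9.255
M4 S815
G1 X8.695 Y14.478 F1117
G1 X6.700 Y28.379
G1 X17.741 Y37.057
G1 X30.777 Y31.834
G1 X32.772 Y17.933
G1 X21.731 Y9.255
M5
G0 X38.320 Y37.895
M4 S557
G1 X68.140 Y61.331 F1650
G1 X112.613 Y97.428
G1 X41.899 Y142.064
G1 X99.093 Y108.337
G1 X23.865 Y122.420
G1 X38.320 Y37.895
M5
G0 X112.087 Y78.488
M4 S557
G1 X25.795 Y86.308 F1650
M5
G0 X73.007 Y59.723
M4 S815
G1 X11.347 Y83.418 F1117
M5
G0 X0.000 Y0.000

viewBox `0 0 141.829 153.907` with mm width/height → 1 unit = 1 mm. Flip: y_m = 153.907 − y_svg.

**Shape 1** — `<polyline>` open polyline, stroke `#0000ff` → cut (S815, F1117). Machine vertices: (78.359,64.306) → (42.696,101.109) → (89.960,125.021) → (43.187,100.826). Open path.

**Shape 2** — `<rect>` rectangle, stroke `#ff00ff` → engrave (S300, F2890). Machine vertices: (16.263,116.635) → (55.013,116.635) → (55.013,94.923) → (16.263,94.923) → (16.263,116.635). Closed: final G1 returns to the first vertex.

**Shape 3** — `<path>` regular polygon, stroke `#0000ff` → cut (S815, F1117). Machine vertices: (21.731,9.255) → (8.695,14.478) → (6.700,28.379) → (17.741,37.057) → (30.777,31.834) → (32.772,17.933) → (21.731,9.255). Closed: final G1 returns to the first vertex.

**Shape 4** — `<polygon>` closed polygon, stroke `#ff8800` → score (S557, F1650). Machine vertices: (38.320,37.895) → (68.140,61.331) → (112.613,97.428) → (41.899,142.064) → (99.093,108.337) → (23.865,122.420) → (38.320,37.895). Closed: final G1 returns to the first vertex.

**Shape 5** — `<path>` line segment, stroke `#ff8800` → score (S557, F1650). Machine vertices: (112.087,78.488) → (25.795,86.308). Open path.

**Shape 6** — `<polyline>` line segment, stroke `#0000ff` → cut (S815, F1117). Machine vertices: (73.007,59.723) → (11.347,83.418). Open path.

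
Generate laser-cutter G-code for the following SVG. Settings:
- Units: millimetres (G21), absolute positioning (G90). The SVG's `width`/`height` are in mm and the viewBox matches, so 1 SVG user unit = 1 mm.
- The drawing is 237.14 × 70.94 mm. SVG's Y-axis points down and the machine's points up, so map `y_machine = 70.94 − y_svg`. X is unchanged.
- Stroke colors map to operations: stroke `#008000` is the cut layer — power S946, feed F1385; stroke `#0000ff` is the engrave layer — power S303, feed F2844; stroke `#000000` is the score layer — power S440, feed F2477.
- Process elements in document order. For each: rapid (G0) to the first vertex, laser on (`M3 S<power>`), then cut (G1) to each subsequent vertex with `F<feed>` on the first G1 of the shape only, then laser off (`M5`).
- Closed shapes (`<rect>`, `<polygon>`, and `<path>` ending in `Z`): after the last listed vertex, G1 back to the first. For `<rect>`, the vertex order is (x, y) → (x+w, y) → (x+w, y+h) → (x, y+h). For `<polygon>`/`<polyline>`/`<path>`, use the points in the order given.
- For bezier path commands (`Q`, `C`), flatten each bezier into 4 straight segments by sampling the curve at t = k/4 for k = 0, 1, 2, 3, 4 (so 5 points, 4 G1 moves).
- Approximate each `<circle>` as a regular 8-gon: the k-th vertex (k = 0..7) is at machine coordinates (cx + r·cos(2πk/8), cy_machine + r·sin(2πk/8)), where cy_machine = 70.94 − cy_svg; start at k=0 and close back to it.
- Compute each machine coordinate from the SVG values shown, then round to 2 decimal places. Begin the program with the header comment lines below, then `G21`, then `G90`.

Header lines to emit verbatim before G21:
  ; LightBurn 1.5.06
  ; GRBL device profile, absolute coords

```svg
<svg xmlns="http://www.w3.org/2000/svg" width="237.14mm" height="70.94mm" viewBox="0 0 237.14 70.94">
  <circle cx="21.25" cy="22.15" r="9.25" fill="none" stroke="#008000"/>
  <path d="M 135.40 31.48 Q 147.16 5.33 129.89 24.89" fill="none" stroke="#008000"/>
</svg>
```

; LightBurn 1.5.06
; GRBL device profile, absolute coords
G21
G90
G0 X30.50 Y48.79
M3 S946
G1 X27.79 Y55.33 F1385
G1 X21.25 Y58.04
G1 X14.71 Y55.33
G1 X12.00 Y48.79
G1 X14.71 Y42.25
G1 X21.25 Y39.54
G1 X27.79 Y42.25
G1 X30.50 Y48.79
M5
G0 X135.40 Y39.46
M3 S946
G1 X139.47 Y49.68 F1385
G1 X139.90 Y54.18
G1 X136.71 Y52.97
G1 X129.89 Y46.05
M5

viewBox `0 0 237.14 70.94` with mm width/height → 1 unit = 1 mm. Flip: y_m = 70.94 − y_svg.

**Shape 1** — `<circle>` circle, stroke `#008000` → cut (S946, F1385). Machine vertices: (30.50,48.79) → (27.79,55.33) → (21.25,58.04) → (14.71,55.33) → (12.00,48.79) → (14.71,42.25) → (21.25,39.54) → (27.79,42.25) → (30.50,48.79). Closed: final G1 returns to the first vertex.

**Shape 2** — `<path>` quadratic bezier, stroke `#008000` → cut (S946, F1385). Control points (SVG): P0=(135.40,31.48), P1=(147.16,5.33), P2=(129.89,24.89); sampled at t=k/4. Machine vertices: (135.40,39.46) → (139.47,49.68) → (139.90,54.18) → (136.71,52.97) → (129.89,46.05). Open path.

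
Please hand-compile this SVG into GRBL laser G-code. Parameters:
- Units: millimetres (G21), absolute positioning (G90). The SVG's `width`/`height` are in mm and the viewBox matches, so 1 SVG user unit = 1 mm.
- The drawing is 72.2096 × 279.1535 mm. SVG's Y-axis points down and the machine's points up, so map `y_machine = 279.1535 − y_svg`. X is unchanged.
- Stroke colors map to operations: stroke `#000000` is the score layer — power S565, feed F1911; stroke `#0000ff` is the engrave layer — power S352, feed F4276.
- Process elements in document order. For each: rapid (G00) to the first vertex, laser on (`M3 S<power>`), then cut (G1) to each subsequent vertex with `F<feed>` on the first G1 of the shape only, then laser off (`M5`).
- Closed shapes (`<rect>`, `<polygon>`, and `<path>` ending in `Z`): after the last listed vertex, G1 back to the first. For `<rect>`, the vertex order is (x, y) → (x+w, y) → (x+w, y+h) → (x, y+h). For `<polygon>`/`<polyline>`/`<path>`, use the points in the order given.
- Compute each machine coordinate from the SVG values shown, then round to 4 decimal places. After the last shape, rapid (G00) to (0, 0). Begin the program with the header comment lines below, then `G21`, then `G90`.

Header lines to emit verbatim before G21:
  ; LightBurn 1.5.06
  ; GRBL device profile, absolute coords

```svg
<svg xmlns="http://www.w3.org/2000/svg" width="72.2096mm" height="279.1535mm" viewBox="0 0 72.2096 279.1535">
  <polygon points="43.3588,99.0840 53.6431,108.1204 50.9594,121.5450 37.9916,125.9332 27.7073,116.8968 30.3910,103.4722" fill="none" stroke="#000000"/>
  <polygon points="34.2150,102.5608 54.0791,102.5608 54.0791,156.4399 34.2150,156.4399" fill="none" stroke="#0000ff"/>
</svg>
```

1 u = 1 mm; y_m = 279.1535 − y.

[1] `<polygon>` regular polygon, #000000→score S565 F1911: (43.3588,180.0695) → (53.6431,171.0331) → (50.9594,157.6085) → (37.9916,153.2203) → (27.7073,162.2567) → (30.3910,175.6813) → (43.3588,180.0695) (closed)

[2] `<polygon>` rectangle, #0000ff→engrave S352 F4276: (34.2150,176.5927) → (54.0791,176.5927) → (54.0791,122.7136) → (34.2150,122.7136) → (34.2150,176.5927) (closed)

; LightBurn 1.5.06
; GRBL device profile, absolute coords
G21
G90
G00 X43.3588 Y180.0695
M3 S565
G1 X53.6431 Y171.0331 F1911
G1 X50.9594 Y157.6085
G1 X37.9916 Y153.2203
G1 X27.7073 Y162.2567
G1 X30.3910 Y175.6813
G1 X43.3588 Y180.0695
M5
G00 X34.2150 Y176.5927
M3 S352
G1 X54.0791 Y176.5927 F4276
G1 X54.0791 Y122.7136
G1 X34.2150 Y122.7136
G1 X34.2150 Y176.5927
M5
G00 X0.0000 Y0.0000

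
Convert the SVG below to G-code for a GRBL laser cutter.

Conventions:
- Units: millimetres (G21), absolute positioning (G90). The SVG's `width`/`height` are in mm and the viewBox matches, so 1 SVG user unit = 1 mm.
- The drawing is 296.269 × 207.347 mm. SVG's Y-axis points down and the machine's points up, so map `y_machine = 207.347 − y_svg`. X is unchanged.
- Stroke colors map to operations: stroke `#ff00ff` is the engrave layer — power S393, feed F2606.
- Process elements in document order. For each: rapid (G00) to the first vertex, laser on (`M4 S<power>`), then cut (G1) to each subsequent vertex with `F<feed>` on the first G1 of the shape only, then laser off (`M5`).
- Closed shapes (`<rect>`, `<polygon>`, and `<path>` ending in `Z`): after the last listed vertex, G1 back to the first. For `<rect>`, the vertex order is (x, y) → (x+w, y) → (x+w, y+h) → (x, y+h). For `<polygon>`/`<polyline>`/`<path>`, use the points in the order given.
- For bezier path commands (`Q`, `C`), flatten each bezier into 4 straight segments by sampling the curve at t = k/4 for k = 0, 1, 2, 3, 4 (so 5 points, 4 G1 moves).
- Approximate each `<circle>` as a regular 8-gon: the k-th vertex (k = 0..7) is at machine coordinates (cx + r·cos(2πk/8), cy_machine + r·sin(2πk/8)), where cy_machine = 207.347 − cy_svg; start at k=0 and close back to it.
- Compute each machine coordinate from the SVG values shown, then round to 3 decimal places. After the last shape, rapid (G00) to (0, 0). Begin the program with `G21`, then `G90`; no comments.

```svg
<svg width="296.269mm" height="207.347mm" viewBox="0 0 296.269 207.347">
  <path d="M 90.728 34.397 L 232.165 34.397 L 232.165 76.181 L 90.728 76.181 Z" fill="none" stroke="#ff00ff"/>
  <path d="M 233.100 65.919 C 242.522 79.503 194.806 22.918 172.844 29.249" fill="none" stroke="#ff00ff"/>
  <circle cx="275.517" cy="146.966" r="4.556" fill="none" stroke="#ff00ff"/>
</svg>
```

viewBox `0 0 296.269 207.347` with mm width/height → 1 unit = 1 mm. Flip: y_m = 207.347 − y_svg.

**Shape 1** — `<path>` rectangle, stroke `#ff00ff` → engrave (S393, F2606). Machine vertices: (90.728,172.950) → (232.165,172.950) → (232.165,131.166) → (90.728,131.166) → (90.728,172.950). Closed: final G1 returns to the first vertex.

**Shape 2** — `<path>` cubic bezier, stroke `#ff00ff` → engrave (S393, F2606). Control points (SVG): P0=(233.100,65.919), P1=(242.522,79.503), P2=(194.806,22.918), P3=(172.844,29.249); sampled at t=k/4. Machine vertices: (233.100,141.428) → (230.748,142.317) → (214.741,157.043) → (192.849,173.129) → (172.844,178.098). Open path.

**Shape 3** — `<circle>` circle, stroke `#ff00ff` → engrave (S393, F2606). Machine vertices: (280.073,60.381) → (278.739,63.603) → (275.517,64.937) → (272.295,63.603) → (270.961,60.381) → (272.295,57.159) → (275.517,55.825) → (278.739,57.159) → (280.073,60.381). Closed: final G1 returns to the first vertex.

G21
G90
G00 X90.728 Y172.950
M4 S393
G1 X232.165 Y172.950 F2606
G1 X232.165 Y131.166
G1 X90.728 Y131.166
G1 X90.728 Y172.950
M5
G00 X233.100 Y141.428
M4 S393
G1 X230.748 Y142.317 F2606
G1 X214.741 Y157.043
G1 X192.849 Y173.129
G1 X172.844 Y178.098
M5
G00 X280.073 Y60.381
M4 S393
G1 X278.739 Y63.603 F2606
G1 X275.517 Y64.937
G1 X272.295 Y63.603
G1 X270.961 Y60.381
G1 X272.295 Y57.159
G1 X275.517 Y55.825
G1 X278.739 Y57.159
G1 X280.073 Y60.381
M5
G00 X0.000 Y0.000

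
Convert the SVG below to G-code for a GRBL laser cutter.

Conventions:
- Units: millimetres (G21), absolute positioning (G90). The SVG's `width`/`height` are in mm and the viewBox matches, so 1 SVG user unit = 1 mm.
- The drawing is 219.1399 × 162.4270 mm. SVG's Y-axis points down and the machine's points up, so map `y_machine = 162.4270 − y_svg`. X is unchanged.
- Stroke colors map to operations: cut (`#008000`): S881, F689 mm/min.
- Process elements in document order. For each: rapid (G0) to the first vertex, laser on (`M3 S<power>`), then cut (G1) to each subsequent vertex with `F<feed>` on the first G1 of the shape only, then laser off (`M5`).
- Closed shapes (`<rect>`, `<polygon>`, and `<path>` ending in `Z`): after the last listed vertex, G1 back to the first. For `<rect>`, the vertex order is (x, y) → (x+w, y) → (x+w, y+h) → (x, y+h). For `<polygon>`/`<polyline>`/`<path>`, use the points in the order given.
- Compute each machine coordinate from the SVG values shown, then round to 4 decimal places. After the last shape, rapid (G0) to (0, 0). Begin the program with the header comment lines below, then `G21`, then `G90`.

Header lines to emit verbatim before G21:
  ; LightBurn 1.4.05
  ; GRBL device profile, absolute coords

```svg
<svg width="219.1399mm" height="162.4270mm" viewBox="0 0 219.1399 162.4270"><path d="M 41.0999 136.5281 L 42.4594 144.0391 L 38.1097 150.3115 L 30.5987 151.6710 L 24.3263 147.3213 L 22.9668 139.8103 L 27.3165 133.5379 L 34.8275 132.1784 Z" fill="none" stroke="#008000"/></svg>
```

Since the viewBox matches the mm dimensions, user units are millimetres directly. The only transform is the Y-flip y_m = 162.4270 − y_svg.

Shape 1 is a regular polygon drawn with `<path>`. Its stroke #008000 means cut at S881, F689. After flipping Y the toolpath is (41.0999,25.8989) → (42.4594,18.3879) → (38.1097,12.1155) → (30.5987,10.7560) → (24.3263,15.1057) → (22.9668,22.6167) → (27.3165,28.8891) → (34.8275,30.2486) → (41.0999,25.8989), returning to the start.

; LightBurn 1.4.05
; GRBL device profile, absolute coords
G21
G90
G0 X41.0999 Y25.8989
M3 S881
G1 X42.4594 Y18.3879 F689
G1 X38.1097 Y12.1155
G1 X30.5987 Y10.7560
G1 X24.3263 Y15.1057
G1 X22.9668 Y22.6167
G1 X27.3165 Y28.8891
G1 X34.8275 Y30.2486
G1 X41.0999 Y25.8989
M5
G0 X0.0000 Y0.0000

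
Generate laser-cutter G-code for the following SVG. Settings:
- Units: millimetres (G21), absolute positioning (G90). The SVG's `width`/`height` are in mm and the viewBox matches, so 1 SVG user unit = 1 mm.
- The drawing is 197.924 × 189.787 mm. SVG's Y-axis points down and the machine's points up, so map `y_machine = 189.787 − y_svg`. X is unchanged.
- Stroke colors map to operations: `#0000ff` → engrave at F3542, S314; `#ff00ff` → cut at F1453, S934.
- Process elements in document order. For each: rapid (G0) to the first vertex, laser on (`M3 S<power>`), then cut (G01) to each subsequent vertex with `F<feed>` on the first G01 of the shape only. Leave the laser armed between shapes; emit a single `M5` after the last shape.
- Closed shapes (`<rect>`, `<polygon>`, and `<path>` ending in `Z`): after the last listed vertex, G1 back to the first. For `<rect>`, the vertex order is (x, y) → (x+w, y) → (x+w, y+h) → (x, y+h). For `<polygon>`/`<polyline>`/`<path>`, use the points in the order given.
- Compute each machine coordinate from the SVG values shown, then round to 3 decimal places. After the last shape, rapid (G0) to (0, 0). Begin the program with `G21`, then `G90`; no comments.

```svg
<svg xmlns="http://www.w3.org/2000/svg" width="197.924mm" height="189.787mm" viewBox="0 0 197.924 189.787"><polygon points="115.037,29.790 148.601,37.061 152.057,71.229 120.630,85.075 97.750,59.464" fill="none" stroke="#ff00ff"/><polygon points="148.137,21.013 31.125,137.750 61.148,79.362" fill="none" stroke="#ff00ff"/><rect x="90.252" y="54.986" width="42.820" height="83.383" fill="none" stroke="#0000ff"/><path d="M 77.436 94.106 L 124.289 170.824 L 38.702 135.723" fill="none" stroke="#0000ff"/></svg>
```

viewBox `0 0 197.924 189.787` with mm width/height → 1 unit = 1 mm. Flip: y_m = 189.787 − y_svg.

**Shape 1** — `<polygon>` regular polygon, stroke `#ff00ff` → cut (S934, F1453). Machine vertices: (115.037,159.997) → (148.601,152.726) → (152.057,118.558) → (120.630,104.712) → (97.750,130.323) → (115.037,159.997). Closed: final G1 returns to the first vertex.

**Shape 2** — `<polygon>` closed polygon, stroke `#ff00ff` → cut (S934, F1453). Machine vertices: (148.137,168.774) → (31.125,52.037) → (61.148,110.425) → (148.137,168.774). Closed: final G1 returns to the first vertex.

**Shape 3** — `<rect>` rectangle, stroke `#0000ff` → engrave (S314, F3542). Machine vertices: (90.252,134.801) → (133.072,134.801) → (133.072,51.418) → (90.252,51.418) → (90.252,134.801). Closed: final G1 returns to the first vertex.

**Shape 4** — `<path>` open polyline, stroke `#0000ff` → engrave (S314, F3542). Machine vertices: (77.436,95.681) → (124.289,18.963) → (38.702,54.064). Open path.

G21
G90
G0 X115.037 Y159.997
M3 S934
G01 X148.601 Y152.726 F1453
G01 X152.057 Y118.558
G01 X120.630 Y104.712
G01 X97.750 Y130.323
G01 X115.037 Y159.997
G0 X148.137 Y168.774
M3 S934
G01 X31.125 Y52.037 F1453
G01 X61.148 Y110.425
G01 X148.137 Y168.774
G0 X90.252 Y134.801
M3 S314
G01 X133.072 Y134.801 F3542
G01 X133.072 Y51.418
G01 X90.252 Y51.418
G01 X90.252 Y134.801
G0 X77.436 Y95.681
M3 S314
G01 X124.289 Y18.963 F3542
G01 X38.702 Y54.064
M5
G0 X0.000 Y0.000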